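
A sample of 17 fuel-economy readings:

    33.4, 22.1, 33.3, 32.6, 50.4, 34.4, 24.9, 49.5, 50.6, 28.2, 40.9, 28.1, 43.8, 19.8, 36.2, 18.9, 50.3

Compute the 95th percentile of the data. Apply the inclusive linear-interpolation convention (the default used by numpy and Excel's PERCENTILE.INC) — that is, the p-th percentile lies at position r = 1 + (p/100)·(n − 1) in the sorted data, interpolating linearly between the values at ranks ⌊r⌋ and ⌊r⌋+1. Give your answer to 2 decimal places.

50.44

Sorted: 18.9, 19.8, 22.1, 24.9, 28.1, 28.2, 32.6, 33.3, 33.4, 34.4, 36.2, 40.9, 43.8, 49.5, 50.3, 50.4, 50.6.
n = 17.
r = 1 + (95/100)·(17 − 1) = 1 + 15.2 = 16.2.
Rank 16 is 50.4 and rank 17 is 50.6.
Interpolate: 50.4 + 0.2·(50.6 − 50.4) = 50.4 + 0.2·0.2 = 50.44.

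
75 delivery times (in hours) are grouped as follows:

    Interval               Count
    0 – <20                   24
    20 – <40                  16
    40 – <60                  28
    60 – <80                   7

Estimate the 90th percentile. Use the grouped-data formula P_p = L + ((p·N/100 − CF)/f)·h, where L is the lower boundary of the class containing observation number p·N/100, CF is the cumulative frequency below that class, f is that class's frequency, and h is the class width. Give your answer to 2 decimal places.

59.64

N = 75; target position k = 90/100 · 75 = 67.5.
Cumulative frequencies: 24, 40, 68, 75.
Observation 67.5 falls in the class 40 – <60.
L = 40, CF = 40, f = 28, h = 20.
P90 = 40 + ((67.5 − 40)/28)·20 = 40 + 19.6429 = 59.6429.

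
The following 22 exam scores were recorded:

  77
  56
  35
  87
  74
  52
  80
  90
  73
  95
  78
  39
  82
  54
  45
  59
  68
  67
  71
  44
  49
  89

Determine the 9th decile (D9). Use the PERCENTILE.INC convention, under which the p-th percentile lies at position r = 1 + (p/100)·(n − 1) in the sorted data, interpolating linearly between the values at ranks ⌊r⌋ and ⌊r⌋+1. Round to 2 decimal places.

Sorted: 35, 39, 44, 45, 49, 52, 54, 56, 59, 67, 68, 71, 73, 74, 77, 78, 80, 82, 87, 89, 90, 95.
n = 22.
r = 1 + (90/100)·(22 − 1) = 1 + 18.9 = 19.9.
Rank 19 is 87 and rank 20 is 89.
Interpolate: 87 + 0.9·(89 − 87) = 87 + 0.9·2 = 88.8.

88.80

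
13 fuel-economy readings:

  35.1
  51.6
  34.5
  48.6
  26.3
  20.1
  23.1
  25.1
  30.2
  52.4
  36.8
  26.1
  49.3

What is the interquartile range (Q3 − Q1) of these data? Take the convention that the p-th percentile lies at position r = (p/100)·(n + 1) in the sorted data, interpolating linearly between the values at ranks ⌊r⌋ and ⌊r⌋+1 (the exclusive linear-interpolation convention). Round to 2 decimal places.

Sorted: 20.1, 23.1, 25.1, 26.1, 26.3, 30.2, 34.5, 35.1, 36.8, 48.6, 49.3, 51.6, 52.4.
n = 13.
P25: r = 3.5; ranks 3–4 are 25.1, 26.1; interpolating gives 25.6.
P75: r = 10.5; ranks 10–11 are 48.6, 49.3; interpolating gives 48.95.
Difference: 48.95 − 25.6 = 23.35.

23.35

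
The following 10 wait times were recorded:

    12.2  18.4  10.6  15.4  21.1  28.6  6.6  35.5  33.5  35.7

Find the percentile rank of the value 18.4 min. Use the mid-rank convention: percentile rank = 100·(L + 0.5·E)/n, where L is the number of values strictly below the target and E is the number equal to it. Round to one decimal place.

45.0

Sorted: 6.6, 10.6, 12.2, 15.4, 18.4, 21.1, 28.6, 33.5, 35.5, 35.7.
Count below 18.4: L = 4; count equal: E = 1; n = 10.
Percentile rank = 100·(4 + 0.5·1)/10 = 100·4.5/10 = 45.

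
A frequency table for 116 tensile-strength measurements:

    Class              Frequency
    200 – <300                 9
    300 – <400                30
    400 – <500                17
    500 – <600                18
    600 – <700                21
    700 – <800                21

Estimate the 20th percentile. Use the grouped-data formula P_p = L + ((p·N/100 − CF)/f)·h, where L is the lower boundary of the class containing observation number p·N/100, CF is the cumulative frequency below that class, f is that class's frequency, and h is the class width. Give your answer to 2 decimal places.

347.33

N = 116; target position k = 20/100 · 116 = 23.2.
Cumulative frequencies: 9, 39, 56, 74, 95, 116.
Observation 23.2 falls in the class 300 – <400.
L = 300, CF = 9, f = 30, h = 100.
P20 = 300 + ((23.2 − 9)/30)·100 = 300 + 47.3333 = 347.333.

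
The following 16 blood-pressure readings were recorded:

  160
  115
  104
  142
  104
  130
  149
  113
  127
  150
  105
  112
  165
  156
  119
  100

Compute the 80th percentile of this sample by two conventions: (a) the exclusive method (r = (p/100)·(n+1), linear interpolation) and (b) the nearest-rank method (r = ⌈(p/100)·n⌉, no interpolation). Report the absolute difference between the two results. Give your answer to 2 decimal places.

Sorted: 100, 104, 104, 105, 112, 113, 115, 119, 127, 130, 142, 149, 150, 156, 160, 165.
n = 16.
(a) r = 13.6; between ranks 13 (150) and 14 (156): 153.6.
(b) the nearest-rank method: rank 13 → 150.
|153.6 − 150| = 3.6.

3.60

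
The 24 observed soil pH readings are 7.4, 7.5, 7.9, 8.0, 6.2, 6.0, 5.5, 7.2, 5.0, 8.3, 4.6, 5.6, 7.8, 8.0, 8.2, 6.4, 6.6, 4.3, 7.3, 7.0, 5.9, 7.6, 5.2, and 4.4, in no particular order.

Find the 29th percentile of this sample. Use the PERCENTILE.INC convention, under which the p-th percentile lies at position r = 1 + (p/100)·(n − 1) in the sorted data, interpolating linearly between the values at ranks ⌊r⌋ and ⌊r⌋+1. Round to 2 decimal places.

5.80

Sorted: 4.3, 4.4, 4.6, 5.0, 5.2, 5.5, 5.6, 5.9, 6.0, 6.2, 6.4, 6.6, 7.0, 7.2, 7.3, 7.4, 7.5, 7.6, 7.8, 7.9, 8.0, 8.0, 8.2, 8.3.
n = 24.
r = 1 + (29/100)·(24 − 1) = 1 + 6.67 = 7.67.
Rank 7 is 5.6 and rank 8 is 5.9.
Interpolate: 5.6 + 0.67·(5.9 − 5.6) = 5.6 + 0.67·0.3 = 5.801.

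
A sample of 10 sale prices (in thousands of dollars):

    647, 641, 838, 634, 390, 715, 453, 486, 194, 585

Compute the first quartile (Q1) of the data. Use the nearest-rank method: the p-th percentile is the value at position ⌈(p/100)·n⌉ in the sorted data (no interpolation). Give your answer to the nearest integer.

453

Sorted: 194, 390, 453, 486, 585, 634, 641, 647, 715, 838.
n = 10.
Position = ⌈25/100 · 10⌉ = ⌈2.5⌉ = 3.
The value at rank 3 is 453.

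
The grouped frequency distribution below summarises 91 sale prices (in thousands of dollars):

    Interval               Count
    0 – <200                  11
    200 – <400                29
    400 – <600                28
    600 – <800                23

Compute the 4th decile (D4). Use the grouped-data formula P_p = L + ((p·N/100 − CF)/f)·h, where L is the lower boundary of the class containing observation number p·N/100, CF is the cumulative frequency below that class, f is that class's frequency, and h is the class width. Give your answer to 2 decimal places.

N = 91; target position k = 40/100 · 91 = 36.4.
Cumulative frequencies: 11, 40, 68, 91.
Observation 36.4 falls in the class 200 – <400.
L = 200, CF = 11, f = 29, h = 200.
P40 = 200 + ((36.4 − 11)/29)·200 = 200 + 175.172 = 375.172.

375.17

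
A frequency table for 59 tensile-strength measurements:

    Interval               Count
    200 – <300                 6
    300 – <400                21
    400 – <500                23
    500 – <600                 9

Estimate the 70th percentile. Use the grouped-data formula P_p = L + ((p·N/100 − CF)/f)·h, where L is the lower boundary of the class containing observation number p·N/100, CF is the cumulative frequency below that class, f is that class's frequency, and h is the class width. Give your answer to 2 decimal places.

N = 59; target position k = 70/100 · 59 = 41.3.
Cumulative frequencies: 6, 27, 50, 59.
Observation 41.3 falls in the class 400 – <500.
L = 400, CF = 27, f = 23, h = 100.
P70 = 400 + ((41.3 − 27)/23)·100 = 400 + 62.1739 = 462.174.

462.17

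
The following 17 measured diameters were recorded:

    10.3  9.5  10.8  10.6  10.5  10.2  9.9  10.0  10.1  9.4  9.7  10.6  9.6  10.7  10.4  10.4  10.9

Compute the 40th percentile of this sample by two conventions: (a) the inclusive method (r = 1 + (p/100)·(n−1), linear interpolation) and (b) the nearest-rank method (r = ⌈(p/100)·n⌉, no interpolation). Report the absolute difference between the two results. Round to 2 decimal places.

0.04

Sorted: 9.4, 9.5, 9.6, 9.7, 9.9, 10.0, 10.1, 10.2, 10.3, 10.4, 10.4, 10.5, 10.6, 10.6, 10.7, 10.8, 10.9.
n = 17.
(a) r = 7.4; between ranks 7 (10.1) and 8 (10.2): 10.14.
(b) the nearest-rank method: rank 7 → 10.1.
|10.14 − 10.1| = 0.04.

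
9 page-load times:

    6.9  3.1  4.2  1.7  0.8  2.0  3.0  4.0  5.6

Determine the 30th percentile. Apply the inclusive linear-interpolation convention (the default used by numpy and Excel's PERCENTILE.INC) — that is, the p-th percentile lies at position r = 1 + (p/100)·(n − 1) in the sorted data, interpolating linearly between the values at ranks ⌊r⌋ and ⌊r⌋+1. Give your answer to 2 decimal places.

2.40

Sorted: 0.8, 1.7, 2.0, 3.0, 3.1, 4.0, 4.2, 5.6, 6.9.
n = 9.
r = 1 + (30/100)·(9 − 1) = 1 + 2.4 = 3.4.
Rank 3 is 2.0 and rank 4 is 3.0.
Interpolate: 2.0 + 0.4·(3.0 − 2.0) = 2.0 + 0.4·1 = 2.4.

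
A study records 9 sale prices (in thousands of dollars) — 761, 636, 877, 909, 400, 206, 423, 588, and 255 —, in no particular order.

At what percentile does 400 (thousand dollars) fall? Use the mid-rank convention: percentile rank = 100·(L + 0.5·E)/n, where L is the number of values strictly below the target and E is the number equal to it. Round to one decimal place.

Sorted: 206, 255, 400, 423, 588, 636, 761, 877, 909.
Count below 400: L = 2; count equal: E = 1; n = 9.
Percentile rank = 100·(2 + 0.5·1)/9 = 100·2.5/9 = 27.78.

27.8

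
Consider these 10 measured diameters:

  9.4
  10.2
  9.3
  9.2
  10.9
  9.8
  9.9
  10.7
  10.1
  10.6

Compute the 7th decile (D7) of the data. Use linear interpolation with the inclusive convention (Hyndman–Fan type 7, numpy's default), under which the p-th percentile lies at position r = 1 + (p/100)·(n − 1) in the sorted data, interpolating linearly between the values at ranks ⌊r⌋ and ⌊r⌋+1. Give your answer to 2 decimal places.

10.32

Sorted: 9.2, 9.3, 9.4, 9.8, 9.9, 10.1, 10.2, 10.6, 10.7, 10.9.
n = 10.
r = 1 + (70/100)·(10 − 1) = 1 + 6.3 = 7.3.
Rank 7 is 10.2 and rank 8 is 10.6.
Interpolate: 10.2 + 0.3·(10.6 − 10.2) = 10.2 + 0.3·0.4 = 10.32.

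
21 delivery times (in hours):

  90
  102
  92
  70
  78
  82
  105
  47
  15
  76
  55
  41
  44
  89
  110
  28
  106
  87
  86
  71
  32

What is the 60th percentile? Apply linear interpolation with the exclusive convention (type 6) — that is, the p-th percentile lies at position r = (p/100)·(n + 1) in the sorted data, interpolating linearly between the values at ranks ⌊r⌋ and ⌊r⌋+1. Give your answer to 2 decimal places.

Sorted: 15, 28, 32, 41, 44, 47, 55, 70, 71, 76, 78, 82, 86, 87, 89, 90, 92, 102, 105, 106, 110.
n = 21.
r = (60/100)·(21 + 1) = 13.2.
Rank 13 is 86 and rank 14 is 87.
Interpolate: 86 + 0.2·(87 − 86) = 86 + 0.2·1 = 86.2.

86.20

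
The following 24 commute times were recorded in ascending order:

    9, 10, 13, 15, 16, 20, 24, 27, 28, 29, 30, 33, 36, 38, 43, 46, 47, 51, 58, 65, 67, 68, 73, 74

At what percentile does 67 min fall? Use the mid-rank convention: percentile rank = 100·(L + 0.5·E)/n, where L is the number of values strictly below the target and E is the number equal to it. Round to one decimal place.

Count below 67: L = 20; count equal: E = 1; n = 24.
Percentile rank = 100·(20 + 0.5·1)/24 = 100·20.5/24 = 85.42.

85.4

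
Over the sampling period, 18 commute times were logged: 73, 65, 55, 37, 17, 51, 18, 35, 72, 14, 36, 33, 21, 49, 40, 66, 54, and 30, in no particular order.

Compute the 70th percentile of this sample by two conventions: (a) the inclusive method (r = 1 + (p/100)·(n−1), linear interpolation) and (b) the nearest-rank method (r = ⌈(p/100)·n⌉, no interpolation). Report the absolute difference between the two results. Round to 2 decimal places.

Sorted: 14, 17, 18, 21, 30, 33, 35, 36, 37, 40, 49, 51, 54, 55, 65, 66, 72, 73.
n = 18.
(a) r = 12.9; between ranks 12 (51) and 13 (54): 53.7.
(b) the nearest-rank method: rank 13 → 54.
|53.7 − 54| = 0.3.

0.30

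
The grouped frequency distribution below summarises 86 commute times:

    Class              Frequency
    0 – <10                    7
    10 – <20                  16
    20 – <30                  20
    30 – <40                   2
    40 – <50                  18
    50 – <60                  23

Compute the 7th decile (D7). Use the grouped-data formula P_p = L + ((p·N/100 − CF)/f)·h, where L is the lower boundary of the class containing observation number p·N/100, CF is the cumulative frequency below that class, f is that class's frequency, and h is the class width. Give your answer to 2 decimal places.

N = 86; target position k = 70/100 · 86 = 60.2.
Cumulative frequencies: 7, 23, 43, 45, 63, 86.
Observation 60.2 falls in the class 40 – <50.
L = 40, CF = 45, f = 18, h = 10.
P70 = 40 + ((60.2 − 45)/18)·10 = 40 + 8.44444 = 48.4444.

48.44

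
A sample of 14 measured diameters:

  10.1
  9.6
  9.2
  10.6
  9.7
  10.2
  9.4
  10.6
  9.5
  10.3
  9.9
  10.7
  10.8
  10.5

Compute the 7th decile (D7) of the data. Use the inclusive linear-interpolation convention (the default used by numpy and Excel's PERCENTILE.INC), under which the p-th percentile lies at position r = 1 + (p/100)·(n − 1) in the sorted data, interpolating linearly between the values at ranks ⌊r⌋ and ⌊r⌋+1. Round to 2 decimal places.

Sorted: 9.2, 9.4, 9.5, 9.6, 9.7, 9.9, 10.1, 10.2, 10.3, 10.5, 10.6, 10.6, 10.7, 10.8.
n = 14.
r = 1 + (70/100)·(14 − 1) = 1 + 9.1 = 10.1.
Rank 10 is 10.5 and rank 11 is 10.6.
Interpolate: 10.5 + 0.1·(10.6 − 10.5) = 10.5 + 0.1·0.1 = 10.51.

10.51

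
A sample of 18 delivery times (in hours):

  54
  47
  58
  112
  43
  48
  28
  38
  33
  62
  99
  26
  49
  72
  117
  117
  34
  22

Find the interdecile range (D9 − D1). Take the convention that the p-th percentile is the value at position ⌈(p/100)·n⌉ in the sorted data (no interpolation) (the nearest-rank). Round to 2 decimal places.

91.00

Sorted: 22, 26, 28, 33, 34, 38, 43, 47, 48, 49, 54, 58, 62, 72, 99, 112, 117, 117.
n = 18.
P10: rank ⌈10/100·18⌉ = 2 → 26.
P90: rank ⌈90/100·18⌉ = 17 → 117.
Difference: 117 − 26 = 91.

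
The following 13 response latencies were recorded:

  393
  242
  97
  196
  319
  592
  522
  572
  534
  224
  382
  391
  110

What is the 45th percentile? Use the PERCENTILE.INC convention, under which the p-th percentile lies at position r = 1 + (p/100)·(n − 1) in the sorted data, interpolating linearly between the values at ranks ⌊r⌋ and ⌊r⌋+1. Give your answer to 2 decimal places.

Sorted: 97, 110, 196, 224, 242, 319, 382, 391, 393, 522, 534, 572, 592.
n = 13.
r = 1 + (45/100)·(13 − 1) = 1 + 5.4 = 6.4.
Rank 6 is 319 and rank 7 is 382.
Interpolate: 319 + 0.4·(382 − 319) = 319 + 0.4·63 = 344.2.

344.20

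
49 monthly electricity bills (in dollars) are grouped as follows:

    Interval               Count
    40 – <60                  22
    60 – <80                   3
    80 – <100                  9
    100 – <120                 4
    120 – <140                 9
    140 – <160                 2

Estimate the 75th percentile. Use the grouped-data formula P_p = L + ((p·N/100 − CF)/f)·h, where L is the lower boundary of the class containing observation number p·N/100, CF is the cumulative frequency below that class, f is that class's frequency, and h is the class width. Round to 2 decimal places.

N = 49; target position k = 75/100 · 49 = 36.75.
Cumulative frequencies: 22, 25, 34, 38, 47, 49.
Observation 36.75 falls in the class 100 – <120.
L = 100, CF = 34, f = 4, h = 20.
P75 = 100 + ((36.75 − 34)/4)·20 = 100 + 13.75 = 113.75.

113.75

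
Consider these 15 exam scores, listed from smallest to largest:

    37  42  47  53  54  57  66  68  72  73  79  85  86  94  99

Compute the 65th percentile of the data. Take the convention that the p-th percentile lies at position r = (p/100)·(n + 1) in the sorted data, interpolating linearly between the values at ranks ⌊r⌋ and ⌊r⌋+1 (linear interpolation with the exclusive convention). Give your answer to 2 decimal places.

n = 15.
r = (65/100)·(15 + 1) = 10.4.
Rank 10 is 73 and rank 11 is 79.
Interpolate: 73 + 0.4·(79 − 73) = 73 + 0.4·6 = 75.4.

75.40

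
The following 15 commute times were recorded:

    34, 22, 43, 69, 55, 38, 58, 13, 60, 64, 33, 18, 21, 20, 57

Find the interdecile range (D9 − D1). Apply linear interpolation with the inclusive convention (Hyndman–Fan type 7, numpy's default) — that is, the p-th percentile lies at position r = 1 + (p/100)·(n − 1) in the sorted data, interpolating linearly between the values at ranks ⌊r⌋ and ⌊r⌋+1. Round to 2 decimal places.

43.60

Sorted: 13, 18, 20, 21, 22, 33, 34, 38, 43, 55, 57, 58, 60, 64, 69.
n = 15.
P10: r = 2.4; ranks 2–3 are 18, 20; interpolating gives 18.8.
P90: r = 13.6; ranks 13–14 are 60, 64; interpolating gives 62.4.
Difference: 62.4 − 18.8 = 43.6.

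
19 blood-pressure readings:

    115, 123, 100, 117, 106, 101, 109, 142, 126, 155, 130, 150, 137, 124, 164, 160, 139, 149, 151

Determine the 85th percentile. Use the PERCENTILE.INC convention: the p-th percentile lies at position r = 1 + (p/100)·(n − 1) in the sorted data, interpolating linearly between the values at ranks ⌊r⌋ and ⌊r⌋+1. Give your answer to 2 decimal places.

Sorted: 100, 101, 106, 109, 115, 117, 123, 124, 126, 130, 137, 139, 142, 149, 150, 151, 155, 160, 164.
n = 19.
r = 1 + (85/100)·(19 − 1) = 1 + 15.3 = 16.3.
Rank 16 is 151 and rank 17 is 155.
Interpolate: 151 + 0.3·(155 − 151) = 151 + 0.3·4 = 152.2.

152.20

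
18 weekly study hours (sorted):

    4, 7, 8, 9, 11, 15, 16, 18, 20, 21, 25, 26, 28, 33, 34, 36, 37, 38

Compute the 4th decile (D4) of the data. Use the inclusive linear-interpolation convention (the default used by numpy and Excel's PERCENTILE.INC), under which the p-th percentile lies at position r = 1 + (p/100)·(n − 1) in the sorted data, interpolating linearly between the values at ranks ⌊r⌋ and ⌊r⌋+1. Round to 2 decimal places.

17.60

n = 18.
r = 1 + (40/100)·(18 − 1) = 1 + 6.8 = 7.8.
Rank 7 is 16 and rank 8 is 18.
Interpolate: 16 + 0.8·(18 − 16) = 16 + 0.8·2 = 17.6.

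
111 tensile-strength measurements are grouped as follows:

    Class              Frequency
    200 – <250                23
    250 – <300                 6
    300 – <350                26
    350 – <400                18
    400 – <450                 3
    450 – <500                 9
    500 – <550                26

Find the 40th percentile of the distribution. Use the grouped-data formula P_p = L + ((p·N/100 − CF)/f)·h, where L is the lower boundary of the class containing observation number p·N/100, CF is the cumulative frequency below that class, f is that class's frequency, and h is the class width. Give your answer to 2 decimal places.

N = 111; target position k = 40/100 · 111 = 44.4.
Cumulative frequencies: 23, 29, 55, 73, 76, 85, 111.
Observation 44.4 falls in the class 300 – <350.
L = 300, CF = 29, f = 26, h = 50.
P40 = 300 + ((44.4 − 29)/26)·50 = 300 + 29.6154 = 329.615.

329.62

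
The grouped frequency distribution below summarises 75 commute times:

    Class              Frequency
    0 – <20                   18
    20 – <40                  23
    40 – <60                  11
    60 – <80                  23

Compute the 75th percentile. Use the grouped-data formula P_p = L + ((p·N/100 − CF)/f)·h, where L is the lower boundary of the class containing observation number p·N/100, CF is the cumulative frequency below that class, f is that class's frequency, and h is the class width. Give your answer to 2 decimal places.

N = 75; target position k = 75/100 · 75 = 56.25.
Cumulative frequencies: 18, 41, 52, 75.
Observation 56.25 falls in the class 60 – <80.
L = 60, CF = 52, f = 23, h = 20.
P75 = 60 + ((56.25 − 52)/23)·20 = 60 + 3.69565 = 63.6957.

63.70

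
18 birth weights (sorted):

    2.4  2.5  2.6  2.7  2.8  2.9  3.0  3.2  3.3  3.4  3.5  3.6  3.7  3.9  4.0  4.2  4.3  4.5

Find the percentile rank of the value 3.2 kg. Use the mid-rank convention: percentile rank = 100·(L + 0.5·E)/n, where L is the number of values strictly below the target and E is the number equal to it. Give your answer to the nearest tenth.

41.7

Count below 3.2: L = 7; count equal: E = 1; n = 18.
Percentile rank = 100·(7 + 0.5·1)/18 = 100·7.5/18 = 41.67.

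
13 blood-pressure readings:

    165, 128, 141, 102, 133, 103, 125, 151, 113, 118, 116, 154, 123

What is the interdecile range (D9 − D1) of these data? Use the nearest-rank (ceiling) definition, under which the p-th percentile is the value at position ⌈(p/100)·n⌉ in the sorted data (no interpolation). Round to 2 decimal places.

Sorted: 102, 103, 113, 116, 118, 123, 125, 128, 133, 141, 151, 154, 165.
n = 13.
P10: rank ⌈10/100·13⌉ = 2 → 103.
P90: rank ⌈90/100·13⌉ = 12 → 154.
Difference: 154 − 103 = 51.

51.00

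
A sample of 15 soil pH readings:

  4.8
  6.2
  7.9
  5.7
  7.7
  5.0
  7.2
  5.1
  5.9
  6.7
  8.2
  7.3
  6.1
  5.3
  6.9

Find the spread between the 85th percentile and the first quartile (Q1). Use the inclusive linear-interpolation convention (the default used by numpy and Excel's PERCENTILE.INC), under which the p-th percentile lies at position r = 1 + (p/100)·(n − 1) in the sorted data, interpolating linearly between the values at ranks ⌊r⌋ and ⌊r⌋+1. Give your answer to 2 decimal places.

Sorted: 4.8, 5.0, 5.1, 5.3, 5.7, 5.9, 6.1, 6.2, 6.7, 6.9, 7.2, 7.3, 7.7, 7.9, 8.2.
n = 15.
P25: r = 4.5; ranks 4–5 are 5.3, 5.7; interpolating gives 5.5.
P85: r = 12.9; ranks 12–13 are 7.3, 7.7; interpolating gives 7.66.
Difference: 7.66 − 5.5 = 2.16.

2.16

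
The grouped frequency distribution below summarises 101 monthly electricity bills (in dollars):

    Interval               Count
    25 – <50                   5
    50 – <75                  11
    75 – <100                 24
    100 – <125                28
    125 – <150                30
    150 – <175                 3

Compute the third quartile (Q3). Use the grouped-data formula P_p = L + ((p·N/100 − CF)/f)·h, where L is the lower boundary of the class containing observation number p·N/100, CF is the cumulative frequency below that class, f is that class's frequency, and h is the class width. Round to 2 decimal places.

N = 101; target position k = 75/100 · 101 = 75.75.
Cumulative frequencies: 5, 16, 40, 68, 98, 101.
Observation 75.75 falls in the class 125 – <150.
L = 125, CF = 68, f = 30, h = 25.
P75 = 125 + ((75.75 − 68)/30)·25 = 125 + 6.45833 = 131.458.

131.46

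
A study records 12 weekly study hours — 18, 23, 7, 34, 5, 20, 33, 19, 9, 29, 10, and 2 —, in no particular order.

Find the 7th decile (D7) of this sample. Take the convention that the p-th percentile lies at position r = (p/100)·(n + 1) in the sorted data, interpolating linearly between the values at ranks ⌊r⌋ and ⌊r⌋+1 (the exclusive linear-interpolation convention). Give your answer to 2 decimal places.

Sorted: 2, 5, 7, 9, 10, 18, 19, 20, 23, 29, 33, 34.
n = 12.
r = (70/100)·(12 + 1) = 9.1.
Rank 9 is 23 and rank 10 is 29.
Interpolate: 23 + 0.1·(29 − 23) = 23 + 0.1·6 = 23.6.

23.60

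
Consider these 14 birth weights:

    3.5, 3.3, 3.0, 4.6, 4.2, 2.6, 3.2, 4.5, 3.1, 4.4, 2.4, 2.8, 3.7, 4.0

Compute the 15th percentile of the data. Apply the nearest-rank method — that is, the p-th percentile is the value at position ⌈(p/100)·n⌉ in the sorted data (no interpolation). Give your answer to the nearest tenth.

Sorted: 2.4, 2.6, 2.8, 3.0, 3.1, 3.2, 3.3, 3.5, 3.7, 4.0, 4.2, 4.4, 4.5, 4.6.
n = 14.
Position = ⌈15/100 · 14⌉ = ⌈2.1⌉ = 3.
The value at rank 3 is 2.8.

2.8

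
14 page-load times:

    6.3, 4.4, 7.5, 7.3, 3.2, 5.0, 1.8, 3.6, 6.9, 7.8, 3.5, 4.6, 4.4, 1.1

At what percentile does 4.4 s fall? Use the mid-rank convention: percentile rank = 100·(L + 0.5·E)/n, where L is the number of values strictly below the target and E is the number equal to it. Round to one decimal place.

42.9

Sorted: 1.1, 1.8, 3.2, 3.5, 3.6, 4.4, 4.4, 4.6, 5.0, 6.3, 6.9, 7.3, 7.5, 7.8.
Count below 4.4: L = 5; count equal: E = 2; n = 14.
Percentile rank = 100·(5 + 0.5·2)/14 = 100·6/14 = 42.86.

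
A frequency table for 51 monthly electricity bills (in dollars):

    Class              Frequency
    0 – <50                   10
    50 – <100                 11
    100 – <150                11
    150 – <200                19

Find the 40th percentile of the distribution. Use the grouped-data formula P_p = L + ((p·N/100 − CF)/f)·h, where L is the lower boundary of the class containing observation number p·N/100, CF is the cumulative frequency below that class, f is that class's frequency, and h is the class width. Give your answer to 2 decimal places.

97.27

N = 51; target position k = 40/100 · 51 = 20.4.
Cumulative frequencies: 10, 21, 32, 51.
Observation 20.4 falls in the class 50 – <100.
L = 50, CF = 10, f = 11, h = 50.
P40 = 50 + ((20.4 − 10)/11)·50 = 50 + 47.2727 = 97.2727.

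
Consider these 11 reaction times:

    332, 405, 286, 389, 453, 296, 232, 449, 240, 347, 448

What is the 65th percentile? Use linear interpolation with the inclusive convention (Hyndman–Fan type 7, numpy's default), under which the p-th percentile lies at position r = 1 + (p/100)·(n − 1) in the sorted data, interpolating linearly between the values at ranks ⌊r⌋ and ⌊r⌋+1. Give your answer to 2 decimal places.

Sorted: 232, 240, 286, 296, 332, 347, 389, 405, 448, 449, 453.
n = 11.
r = 1 + (65/100)·(11 − 1) = 1 + 6.5 = 7.5.
Rank 7 is 389 and rank 8 is 405.
Interpolate: 389 + 0.5·(405 − 389) = 389 + 0.5·16 = 397.

397.00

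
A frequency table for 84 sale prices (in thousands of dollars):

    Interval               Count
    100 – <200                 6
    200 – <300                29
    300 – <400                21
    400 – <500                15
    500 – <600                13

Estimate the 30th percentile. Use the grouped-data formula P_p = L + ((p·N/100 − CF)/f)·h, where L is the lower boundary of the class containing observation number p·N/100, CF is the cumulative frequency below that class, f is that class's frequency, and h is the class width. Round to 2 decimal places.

N = 84; target position k = 30/100 · 84 = 25.2.
Cumulative frequencies: 6, 35, 56, 71, 84.
Observation 25.2 falls in the class 200 – <300.
L = 200, CF = 6, f = 29, h = 100.
P30 = 200 + ((25.2 − 6)/29)·100 = 200 + 66.2069 = 266.207.

266.21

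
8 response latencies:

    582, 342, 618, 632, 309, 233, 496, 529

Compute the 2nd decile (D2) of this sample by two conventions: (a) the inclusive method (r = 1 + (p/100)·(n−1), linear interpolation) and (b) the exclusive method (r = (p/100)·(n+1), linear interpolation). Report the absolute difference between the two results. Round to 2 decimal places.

Sorted: 233, 309, 342, 496, 529, 582, 618, 632.
n = 8.
(a) r = 2.4; between ranks 2 (309) and 3 (342): 322.2.
(b) r = 1.8; between ranks 1 (233) and 2 (309): 293.8.
|322.2 − 293.8| = 28.4.

28.40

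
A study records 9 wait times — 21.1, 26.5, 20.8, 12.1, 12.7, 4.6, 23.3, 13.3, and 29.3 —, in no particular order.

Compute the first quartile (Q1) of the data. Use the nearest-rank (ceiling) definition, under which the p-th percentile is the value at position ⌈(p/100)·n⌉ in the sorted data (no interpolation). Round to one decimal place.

12.7

Sorted: 4.6, 12.1, 12.7, 13.3, 20.8, 21.1, 23.3, 26.5, 29.3.
n = 9.
Position = ⌈25/100 · 9⌉ = ⌈2.25⌉ = 3.
The value at rank 3 is 12.7.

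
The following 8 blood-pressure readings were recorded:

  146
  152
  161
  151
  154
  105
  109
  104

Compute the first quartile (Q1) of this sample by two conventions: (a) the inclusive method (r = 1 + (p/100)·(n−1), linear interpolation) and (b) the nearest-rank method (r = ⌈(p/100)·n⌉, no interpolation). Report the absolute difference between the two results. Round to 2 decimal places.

3.00

Sorted: 104, 105, 109, 146, 151, 152, 154, 161.
n = 8.
(a) r = 2.75; between ranks 2 (105) and 3 (109): 108.
(b) the nearest-rank method: rank 2 → 105.
|108 − 105| = 3.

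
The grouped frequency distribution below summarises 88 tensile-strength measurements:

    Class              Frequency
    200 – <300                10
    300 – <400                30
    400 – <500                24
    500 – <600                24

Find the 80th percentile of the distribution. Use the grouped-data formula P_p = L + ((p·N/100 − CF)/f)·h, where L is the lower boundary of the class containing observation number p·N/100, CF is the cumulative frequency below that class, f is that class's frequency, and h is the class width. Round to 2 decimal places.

526.67

N = 88; target position k = 80/100 · 88 = 70.4.
Cumulative frequencies: 10, 40, 64, 88.
Observation 70.4 falls in the class 500 – <600.
L = 500, CF = 64, f = 24, h = 100.
P80 = 500 + ((70.4 − 64)/24)·100 = 500 + 26.6667 = 526.667.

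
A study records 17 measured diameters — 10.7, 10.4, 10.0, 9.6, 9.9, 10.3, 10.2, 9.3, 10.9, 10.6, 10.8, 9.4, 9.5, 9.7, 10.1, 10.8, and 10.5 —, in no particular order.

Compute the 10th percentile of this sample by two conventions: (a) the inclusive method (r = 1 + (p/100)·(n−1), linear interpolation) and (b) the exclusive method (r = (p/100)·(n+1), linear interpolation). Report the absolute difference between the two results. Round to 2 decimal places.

Sorted: 9.3, 9.4, 9.5, 9.6, 9.7, 9.9, 10.0, 10.1, 10.2, 10.3, 10.4, 10.5, 10.6, 10.7, 10.8, 10.8, 10.9.
n = 17.
(a) r = 2.6; between ranks 2 (9.4) and 3 (9.5): 9.46.
(b) r = 1.8; between ranks 1 (9.3) and 2 (9.4): 9.38.
|9.46 − 9.38| = 0.08.

0.08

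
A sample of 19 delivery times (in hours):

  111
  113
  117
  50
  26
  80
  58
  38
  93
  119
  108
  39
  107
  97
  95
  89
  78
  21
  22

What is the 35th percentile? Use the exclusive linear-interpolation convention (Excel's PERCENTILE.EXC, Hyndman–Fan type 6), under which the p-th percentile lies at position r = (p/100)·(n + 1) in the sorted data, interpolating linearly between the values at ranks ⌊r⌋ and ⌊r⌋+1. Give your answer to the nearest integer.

58

Sorted: 21, 22, 26, 38, 39, 50, 58, 78, 80, 89, 93, 95, 97, 107, 108, 111, 113, 117, 119.
n = 19.
r = (35/100)·(19 + 1) = 7.
r is an integer, so P35 is the value at rank 7: 58.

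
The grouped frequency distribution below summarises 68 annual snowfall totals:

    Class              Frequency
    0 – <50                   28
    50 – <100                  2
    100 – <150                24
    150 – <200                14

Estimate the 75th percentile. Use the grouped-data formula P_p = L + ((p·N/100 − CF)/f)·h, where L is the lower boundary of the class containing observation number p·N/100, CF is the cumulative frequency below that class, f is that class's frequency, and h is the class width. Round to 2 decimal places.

143.75

N = 68; target position k = 75/100 · 68 = 51.
Cumulative frequencies: 28, 30, 54, 68.
Observation 51 falls in the class 100 – <150.
L = 100, CF = 30, f = 24, h = 50.
P75 = 100 + ((51 − 30)/24)·50 = 100 + 43.75 = 143.75.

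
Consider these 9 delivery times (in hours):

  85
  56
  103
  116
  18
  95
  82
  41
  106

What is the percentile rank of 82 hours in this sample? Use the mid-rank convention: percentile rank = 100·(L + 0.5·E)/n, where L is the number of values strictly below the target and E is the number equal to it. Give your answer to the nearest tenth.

Sorted: 18, 41, 56, 82, 85, 95, 103, 106, 116.
Count below 82: L = 3; count equal: E = 1; n = 9.
Percentile rank = 100·(3 + 0.5·1)/9 = 100·3.5/9 = 38.89.

38.9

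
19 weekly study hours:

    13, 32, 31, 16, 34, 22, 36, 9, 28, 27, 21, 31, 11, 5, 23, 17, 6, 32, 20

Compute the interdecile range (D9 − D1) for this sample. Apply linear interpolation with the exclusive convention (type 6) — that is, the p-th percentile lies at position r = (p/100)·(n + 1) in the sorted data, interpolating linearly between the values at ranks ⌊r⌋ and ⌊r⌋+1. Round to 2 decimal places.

Sorted: 5, 6, 9, 11, 13, 16, 17, 20, 21, 22, 23, 27, 28, 31, 31, 32, 32, 34, 36.
n = 19.
P10: r = 2 (integer) → 6.
P90: r = 18 (integer) → 34.
Difference: 34 − 6 = 28.

28.00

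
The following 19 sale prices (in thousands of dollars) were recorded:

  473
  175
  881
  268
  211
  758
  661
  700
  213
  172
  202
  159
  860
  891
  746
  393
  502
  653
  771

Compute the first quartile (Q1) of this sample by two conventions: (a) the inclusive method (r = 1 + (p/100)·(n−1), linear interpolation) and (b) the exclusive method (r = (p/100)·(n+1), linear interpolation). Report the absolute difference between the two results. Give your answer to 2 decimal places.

Sorted: 159, 172, 175, 202, 211, 213, 268, 393, 473, 502, 653, 661, 700, 746, 758, 771, 860, 881, 891.
n = 19.
(a) r = 5.5; between ranks 5 (211) and 6 (213): 212.
(b) r = 5 → value at rank 5 = 211.
|212 − 211| = 1.

1.00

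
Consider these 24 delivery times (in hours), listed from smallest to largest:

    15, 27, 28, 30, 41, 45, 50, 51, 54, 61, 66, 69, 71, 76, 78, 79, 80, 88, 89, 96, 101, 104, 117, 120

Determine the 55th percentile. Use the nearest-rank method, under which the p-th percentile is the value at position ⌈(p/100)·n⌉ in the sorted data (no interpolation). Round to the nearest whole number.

76

n = 24.
Position = ⌈55/100 · 24⌉ = ⌈13.2⌉ = 14.
The value at rank 14 is 76.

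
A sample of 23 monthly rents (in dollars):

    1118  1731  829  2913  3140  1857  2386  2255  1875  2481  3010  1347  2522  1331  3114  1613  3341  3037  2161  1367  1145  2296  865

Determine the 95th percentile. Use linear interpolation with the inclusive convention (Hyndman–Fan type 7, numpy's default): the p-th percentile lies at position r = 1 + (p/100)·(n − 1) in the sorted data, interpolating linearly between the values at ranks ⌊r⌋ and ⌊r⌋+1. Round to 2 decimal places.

Sorted: 829, 865, 1118, 1145, 1331, 1347, 1367, 1613, 1731, 1857, 1875, 2161, 2255, 2296, 2386, 2481, 2522, 2913, 3010, 3037, 3114, 3140, 3341.
n = 23.
r = 1 + (95/100)·(23 − 1) = 1 + 20.9 = 21.9.
Rank 21 is 3114 and rank 22 is 3140.
Interpolate: 3114 + 0.9·(3140 − 3114) = 3114 + 0.9·26 = 3137.4.

3137.40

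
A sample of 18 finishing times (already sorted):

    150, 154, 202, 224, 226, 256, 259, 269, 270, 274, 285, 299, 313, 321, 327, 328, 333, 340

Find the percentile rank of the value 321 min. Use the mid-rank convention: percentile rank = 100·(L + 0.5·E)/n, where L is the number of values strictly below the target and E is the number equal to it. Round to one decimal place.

75.0

Count below 321: L = 13; count equal: E = 1; n = 18.
Percentile rank = 100·(13 + 0.5·1)/18 = 100·13.5/18 = 75.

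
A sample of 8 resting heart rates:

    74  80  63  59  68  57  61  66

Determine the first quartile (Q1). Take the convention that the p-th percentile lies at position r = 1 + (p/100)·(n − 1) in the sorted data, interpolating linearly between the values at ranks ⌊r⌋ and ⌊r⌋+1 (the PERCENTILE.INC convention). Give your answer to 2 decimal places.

60.50

Sorted: 57, 59, 61, 63, 66, 68, 74, 80.
n = 8.
r = 1 + (25/100)·(8 − 1) = 1 + 1.75 = 2.75.
Rank 2 is 59 and rank 3 is 61.
Interpolate: 59 + 0.75·(61 − 59) = 59 + 0.75·2 = 60.5.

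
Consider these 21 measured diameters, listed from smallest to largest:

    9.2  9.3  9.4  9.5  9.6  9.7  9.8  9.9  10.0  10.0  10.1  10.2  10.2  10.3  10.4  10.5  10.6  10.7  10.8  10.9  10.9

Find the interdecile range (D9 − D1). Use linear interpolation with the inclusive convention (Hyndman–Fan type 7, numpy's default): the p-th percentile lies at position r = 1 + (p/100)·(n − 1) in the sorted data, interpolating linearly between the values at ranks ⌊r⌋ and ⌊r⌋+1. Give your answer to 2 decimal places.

1.40

n = 21.
P10: r = 3 (integer) → 9.4.
P90: r = 19 (integer) → 10.8.
Difference: 10.8 − 9.4 = 1.4.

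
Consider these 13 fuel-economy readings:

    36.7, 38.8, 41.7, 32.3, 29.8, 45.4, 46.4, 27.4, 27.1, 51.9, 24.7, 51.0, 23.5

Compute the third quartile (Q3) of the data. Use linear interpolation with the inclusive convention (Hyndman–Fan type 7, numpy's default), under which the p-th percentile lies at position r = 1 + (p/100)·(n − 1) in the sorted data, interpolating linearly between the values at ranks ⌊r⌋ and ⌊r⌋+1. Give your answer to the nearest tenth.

45.4

Sorted: 23.5, 24.7, 27.1, 27.4, 29.8, 32.3, 36.7, 38.8, 41.7, 45.4, 46.4, 51.0, 51.9.
n = 13.
r = 1 + (75/100)·(13 − 1) = 1 + 9 = 10.
r is an integer, so P75 is the value at rank 10: 45.4.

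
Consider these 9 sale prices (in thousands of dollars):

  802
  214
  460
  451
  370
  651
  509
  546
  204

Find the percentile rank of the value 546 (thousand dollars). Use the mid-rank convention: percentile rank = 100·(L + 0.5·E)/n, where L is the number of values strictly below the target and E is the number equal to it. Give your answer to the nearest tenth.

Sorted: 204, 214, 370, 451, 460, 509, 546, 651, 802.
Count below 546: L = 6; count equal: E = 1; n = 9.
Percentile rank = 100·(6 + 0.5·1)/9 = 100·6.5/9 = 72.22.

72.2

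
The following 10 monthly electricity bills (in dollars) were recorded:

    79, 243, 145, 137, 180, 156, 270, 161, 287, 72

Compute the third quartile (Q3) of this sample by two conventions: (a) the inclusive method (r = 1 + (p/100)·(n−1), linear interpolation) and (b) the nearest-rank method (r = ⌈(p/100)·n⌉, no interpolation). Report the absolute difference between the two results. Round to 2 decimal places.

Sorted: 72, 79, 137, 145, 156, 161, 180, 243, 270, 287.
n = 10.
(a) r = 7.75; between ranks 7 (180) and 8 (243): 227.25.
(b) the nearest-rank method: rank 8 → 243.
|227.25 − 243| = 15.75.

15.75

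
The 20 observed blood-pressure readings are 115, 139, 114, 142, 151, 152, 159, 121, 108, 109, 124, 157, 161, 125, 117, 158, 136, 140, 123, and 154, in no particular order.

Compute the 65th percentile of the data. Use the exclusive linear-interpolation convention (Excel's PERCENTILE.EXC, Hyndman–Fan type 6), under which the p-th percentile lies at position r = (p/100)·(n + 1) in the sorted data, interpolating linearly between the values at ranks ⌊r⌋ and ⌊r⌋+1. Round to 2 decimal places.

147.85

Sorted: 108, 109, 114, 115, 117, 121, 123, 124, 125, 136, 139, 140, 142, 151, 152, 154, 157, 158, 159, 161.
n = 20.
r = (65/100)·(20 + 1) = 13.65.
Rank 13 is 142 and rank 14 is 151.
Interpolate: 142 + 0.65·(151 − 142) = 142 + 0.65·9 = 147.85.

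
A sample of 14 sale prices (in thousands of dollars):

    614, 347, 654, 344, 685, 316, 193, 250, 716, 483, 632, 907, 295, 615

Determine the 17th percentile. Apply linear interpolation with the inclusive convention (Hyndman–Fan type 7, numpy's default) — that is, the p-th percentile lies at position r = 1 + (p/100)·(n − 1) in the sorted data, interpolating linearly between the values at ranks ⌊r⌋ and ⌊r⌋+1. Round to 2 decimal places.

Sorted: 193, 250, 295, 316, 344, 347, 483, 614, 615, 632, 654, 685, 716, 907.
n = 14.
r = 1 + (17/100)·(14 − 1) = 1 + 2.21 = 3.21.
Rank 3 is 295 and rank 4 is 316.
Interpolate: 295 + 0.21·(316 − 295) = 295 + 0.21·21 = 299.41.

299.41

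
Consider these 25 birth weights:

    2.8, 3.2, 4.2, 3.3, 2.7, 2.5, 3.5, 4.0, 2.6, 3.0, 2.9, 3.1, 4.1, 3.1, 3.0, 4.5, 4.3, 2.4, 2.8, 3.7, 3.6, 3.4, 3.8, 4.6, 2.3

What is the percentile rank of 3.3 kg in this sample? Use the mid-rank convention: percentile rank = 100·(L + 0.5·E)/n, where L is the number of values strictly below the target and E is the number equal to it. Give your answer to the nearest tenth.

54.0

Sorted: 2.3, 2.4, 2.5, 2.6, 2.7, 2.8, 2.8, 2.9, 3.0, 3.0, 3.1, 3.1, 3.2, 3.3, 3.4, 3.5, 3.6, 3.7, 3.8, 4.0, 4.1, 4.2, 4.3, 4.5, 4.6.
Count below 3.3: L = 13; count equal: E = 1; n = 25.
Percentile rank = 100·(13 + 0.5·1)/25 = 100·13.5/25 = 54.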